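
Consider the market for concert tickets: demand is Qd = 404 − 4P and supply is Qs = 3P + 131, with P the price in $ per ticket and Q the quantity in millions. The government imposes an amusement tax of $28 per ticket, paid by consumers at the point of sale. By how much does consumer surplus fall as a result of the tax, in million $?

Consumer surplus falls by $2688 million.

Before the tax: set 404 − 4P = 3P + 131 → P* = $39, Q* = 248.
With the tax collected from consumers, demand (in seller-price terms) shifts: Qd = 404 − 4(P + 28).
New equilibrium: consumers pay $51, suppliers receive $23, Q = 200. (Wedge: Pb − Ps = 28.)
ΔCS is the trapezoid between Q = 200 and Q = 248 of height $12: ½ · (248 + 200) · 12 = $2688.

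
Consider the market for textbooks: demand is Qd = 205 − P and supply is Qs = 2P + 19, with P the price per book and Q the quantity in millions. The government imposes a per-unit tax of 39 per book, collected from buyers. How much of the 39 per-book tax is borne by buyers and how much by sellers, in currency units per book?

Buyers bear 26 per book; sellers bear 13 per book.

Before the tax: set 205 − P = 2P + 19 → P* = 62, Q* = 143.
With the tax collected from buyers, demand (in seller-price terms) shifts: Qd = 205 − (P + 39).
New equilibrium: buyers pay 88, sellers receive 49, Q = 117. (Wedge: Pb − Ps = 39.)
Burden on buyers: 26; on sellers: 13. (They sum to 39.)
The less price-elastic side of the market bears the larger share of a per-unit tax.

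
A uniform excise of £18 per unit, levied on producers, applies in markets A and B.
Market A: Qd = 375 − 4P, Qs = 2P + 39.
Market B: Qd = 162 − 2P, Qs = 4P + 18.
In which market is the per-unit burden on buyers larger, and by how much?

Market A: pre-tax P* = £56, Q* = 151; post-tax Q = 127; per-unit burden on buyers = £6.
Market B: pre-tax P* = £24, Q* = 114; post-tax Q = 90; per-unit burden on buyers = £12.
Difference: £6 vs £12 → market B is larger by £6.

Market B, by £6.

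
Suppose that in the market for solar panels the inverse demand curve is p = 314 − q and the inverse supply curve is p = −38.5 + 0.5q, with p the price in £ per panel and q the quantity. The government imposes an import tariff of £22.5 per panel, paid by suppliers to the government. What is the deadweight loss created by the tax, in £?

Deadweight loss = £168.75.

Rewrite in direct form: qd = 314 − p and qs = 2p + 77.
Without the tax, 314 − p = 2p + 77 gives 3p = 237, so p* = £79 and q* = 235.
With the tax collected from suppliers, supply shifts: qs = 2(p − 22.5) + 77.
New equilibrium: consumers pay £94, suppliers receive £71.5, q = 220. (Wedge: pb − ps = 22.5.)
Quantity falls by |ΔQ| = |235 − 220| = 15.
DWL = ½ · t · |ΔQ| = ½ · 22.5 · 15 = £168.75.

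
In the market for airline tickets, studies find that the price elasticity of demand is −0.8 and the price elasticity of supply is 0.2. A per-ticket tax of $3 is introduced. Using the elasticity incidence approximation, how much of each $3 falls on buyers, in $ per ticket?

Incidence ratio: buyers' share ≈ εs / (εs + |εd|) = 0.2 / (0.2 + 0.8) = 0.2.
So buyers bear ≈ 0.2 × $3 = $0.6; sellers bear $2.4.

Buyers bear ≈ $0.6 per ticket.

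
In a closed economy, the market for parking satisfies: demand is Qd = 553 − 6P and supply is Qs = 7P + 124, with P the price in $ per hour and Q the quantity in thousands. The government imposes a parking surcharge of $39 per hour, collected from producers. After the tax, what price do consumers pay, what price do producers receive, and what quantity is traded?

Consumers pay $54; producers receive $15; quantity = 229.

Before the tax: set 553 − 6P = 7P + 124 → P* = $33, Q* = 355.
With the tax collected from producers, supply shifts: Qs = 7(P − 39) + 124.
New equilibrium: consumers pay $54, producers receive $15, Q = 229. (Wedge: Pb − Ps = 39.)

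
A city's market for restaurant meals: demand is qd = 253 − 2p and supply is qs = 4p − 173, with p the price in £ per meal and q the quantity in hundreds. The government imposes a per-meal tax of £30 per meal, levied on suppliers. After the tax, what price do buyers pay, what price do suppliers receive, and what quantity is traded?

Without the tax, 253 − 2p = 4p − 173 gives 6p = 426, so p* = £71 and q* = 111.
With the tax collected from suppliers, supply shifts: qs = 4(p − 30) − 173.
New equilibrium: buyers pay £91, suppliers receive £61, q = 71. (Wedge: pb − ps = 30.)

Buyers pay £91; suppliers receive £61; quantity = 71.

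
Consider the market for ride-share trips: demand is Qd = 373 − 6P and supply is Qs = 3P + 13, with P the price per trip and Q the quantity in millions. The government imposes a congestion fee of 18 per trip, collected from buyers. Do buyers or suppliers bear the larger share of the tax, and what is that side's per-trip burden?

Before the tax: set 373 − 6P = 3P + 13 → P* = 40, Q* = 133.
With the tax collected from buyers, demand (in seller-price terms) shifts: Qd = 373 − 6(P + 18).
Solving gives Q = 97 with buyers paying 46 and suppliers receiving 28 (the 18 wedge).
Per-trip burden: buyers 6, suppliers 12.
Suppliers take the larger share because supply is less price-elastic here (demand slope 6 vs supply slope 3).
The less price-elastic side of the market bears the larger share of a per-unit tax.

Suppliers bear the larger share: 12 per trip.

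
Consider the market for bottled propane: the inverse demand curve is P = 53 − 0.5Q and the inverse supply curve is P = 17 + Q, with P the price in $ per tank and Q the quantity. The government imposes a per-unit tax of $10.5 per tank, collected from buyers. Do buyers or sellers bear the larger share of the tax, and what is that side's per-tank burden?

Rewrite in direct form: Qd = 106 − 2P and Qs = P − 17.
Without the tax, 106 − 2P = P − 17 gives 3P = 123, so P* = $41 and Q* = 24.
With the tax collected from buyers, demand (in seller-price terms) shifts: Qd = 106 − 2(P + 10.5).
Solving gives Q = 17 with buyers paying $44.5 and sellers receiving $34 (the $10.5 wedge).
Per-tank burden: buyers $3.5, sellers $7.
Sellers take the larger share because supply is less price-elastic here (demand slope 2 vs supply slope 1).

Sellers bear the larger share: $7 per tank.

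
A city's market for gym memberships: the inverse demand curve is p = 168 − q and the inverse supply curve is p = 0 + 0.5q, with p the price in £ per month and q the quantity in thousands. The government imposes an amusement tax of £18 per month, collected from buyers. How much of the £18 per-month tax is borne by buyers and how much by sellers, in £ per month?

Rewrite in direct form: qd = 168 − p and qs = 2p.
Before the tax: set 168 − p = 2p → p* = £56, q* = 112.
With the tax collected from buyers, demand (in seller-price terms) shifts: qd = 168 − (p + 18).
New equilibrium: buyers pay £68, sellers receive £50, q = 100. (Wedge: pb − ps = 18.)
Burden on buyers: £12; on sellers: £6. (They sum to £18.)
The less price-elastic side of the market bears the larger share of a per-unit tax.

Buyers bear £12 per month; sellers bear £6 per month.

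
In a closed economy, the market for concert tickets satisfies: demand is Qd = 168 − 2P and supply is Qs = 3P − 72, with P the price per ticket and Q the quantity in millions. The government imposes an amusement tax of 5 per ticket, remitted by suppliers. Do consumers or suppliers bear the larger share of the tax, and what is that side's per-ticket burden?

Consumers bear the larger share: 3 per ticket.

Without the tax, 168 − 2P = 3P − 72 gives 5P = 240, so P* = 48 and Q* = 72.
With the tax collected from suppliers, supply shifts: Qs = 3(P − 5) − 72.
New equilibrium: consumers pay 51, suppliers receive 46, Q = 66. (Wedge: Pb − Ps = 5.)
Per-ticket burden: consumers 3, suppliers 2.
Consumers take the larger share because demand is less price-elastic here (demand slope 2 vs supply slope 3).
The less price-elastic side of the market bears the larger share of a per-unit tax.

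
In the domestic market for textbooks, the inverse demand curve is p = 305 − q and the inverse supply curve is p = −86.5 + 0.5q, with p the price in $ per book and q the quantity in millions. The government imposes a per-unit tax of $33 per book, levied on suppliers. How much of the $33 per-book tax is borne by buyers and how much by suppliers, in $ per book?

Rewrite in direct form: qd = 305 − p and qs = 2p + 173.
Without the tax, 305 − p = 2p + 173 gives 3p = 132, so p* = $44 and q* = 261.
With the tax collected from suppliers, supply shifts: qs = 2(p − 33) + 173.
Solving gives q = 239 with buyers paying $66 and suppliers receiving $33 (the $33 wedge).
Burden on buyers: $22; on suppliers: $11. (They sum to $33.)
The less price-elastic side of the market bears the larger share of a per-unit tax.

Buyers bear $22 per book; suppliers bear $11 per book.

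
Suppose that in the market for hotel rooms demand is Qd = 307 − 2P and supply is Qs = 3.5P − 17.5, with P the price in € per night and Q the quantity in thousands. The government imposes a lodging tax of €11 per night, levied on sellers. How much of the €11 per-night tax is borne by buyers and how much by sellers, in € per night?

Buyers bear €7 per night; sellers bear €4 per night.

Before the tax: set 307 − 2P = 3.5P − 17.5 → P* = €59, Q* = 189.
With the tax collected from sellers, supply shifts: Qs = 3.5(P − 11) − 17.5.
Solving gives Q = 175 with buyers paying €66 and sellers receiving €55 (the €11 wedge).
Burden on buyers: €7; on sellers: €4. (They sum to €11.)
The less price-elastic side of the market bears the larger share of a per-unit tax.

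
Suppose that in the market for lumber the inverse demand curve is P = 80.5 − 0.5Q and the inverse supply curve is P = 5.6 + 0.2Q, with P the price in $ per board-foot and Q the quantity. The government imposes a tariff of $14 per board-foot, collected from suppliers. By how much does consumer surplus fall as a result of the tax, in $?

Rewrite in direct form: Qd = 161 − 2P and Qs = 5P − 28.
Before the tax: set 161 − 2P = 5P − 28 → P* = $27, Q* = 107.
With the tax collected from suppliers, supply shifts: Qs = 5(P − 14) − 28.
Solving gives Q = 87 with consumers paying $37 and suppliers receiving $23 (the $14 wedge).
ΔCS is the trapezoid between Q = 87 and Q = 107 of height $10: ½ · (107 + 87) · 10 = $970.

Consumer surplus falls by $970.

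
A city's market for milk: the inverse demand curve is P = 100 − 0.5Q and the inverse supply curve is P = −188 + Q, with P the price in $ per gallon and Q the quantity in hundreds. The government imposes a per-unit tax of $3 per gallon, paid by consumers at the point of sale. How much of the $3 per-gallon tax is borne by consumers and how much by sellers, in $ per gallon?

Consumers bear $1 per gallon; sellers bear $2 per gallon.

Rewrite in direct form: Qd = 200 − 2P and Qs = P + 188.
Without the tax, 200 − 2P = P + 188 gives 3P = 12, so P* = $4 and Q* = 192.
With the tax collected from consumers, demand (in seller-price terms) shifts: Qd = 200 − 2(P + 3).
New equilibrium: consumers pay $5, sellers receive $2, Q = 190. (Wedge: Pb − Ps = 3.)
Burden on consumers: $1; on sellers: $2. (They sum to $3.)
The less price-elastic side of the market bears the larger share of a per-unit tax.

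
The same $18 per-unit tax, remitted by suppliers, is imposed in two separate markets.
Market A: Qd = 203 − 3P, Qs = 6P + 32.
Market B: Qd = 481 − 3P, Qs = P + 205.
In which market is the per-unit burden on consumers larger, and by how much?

Market A: pre-tax P* = $19, Q* = 146; post-tax Q = 110; per-unit burden on consumers = $12.
Market B: pre-tax P* = $69, Q* = 274; post-tax Q = 260.5; per-unit burden on consumers = $4.5.
Difference: $12 vs $4.5 → market A is larger by $7.5.

Market A, by $7.5.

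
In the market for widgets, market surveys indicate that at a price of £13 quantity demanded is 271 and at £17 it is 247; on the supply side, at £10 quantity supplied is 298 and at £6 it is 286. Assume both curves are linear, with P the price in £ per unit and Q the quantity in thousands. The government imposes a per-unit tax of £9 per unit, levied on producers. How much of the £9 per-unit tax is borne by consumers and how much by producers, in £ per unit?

Consumers bear £3 per unit; producers bear £6 per unit.

Demand slope: (247 − 271)/(17 − 13) = -6, so Qd = 349 − 6P.
Supply slope: (286 − 298)/(6 − 10) = 3, so Qs = 3P + 268.
Before the tax: set 349 − 6P = 3P + 268 → P* = £9, Q* = 295.
With the tax collected from producers, supply shifts: Qs = 3(P − 9) + 268.
Solving gives Q = 277 with consumers paying £12 and producers receiving £3 (the £9 wedge).
Burden on consumers: £3; on producers: £6. (They sum to £9.)
The less price-elastic side of the market bears the larger share of a per-unit tax.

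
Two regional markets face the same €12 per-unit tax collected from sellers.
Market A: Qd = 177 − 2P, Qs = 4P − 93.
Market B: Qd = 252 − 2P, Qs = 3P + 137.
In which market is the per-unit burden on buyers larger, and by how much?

Market A, by €0.8.

Market A: pre-tax P* = €45, Q* = 87; post-tax Q = 71; per-unit burden on buyers = €8.
Market B: pre-tax P* = €23, Q* = 206; post-tax Q = 191.6; per-unit burden on buyers = €7.2.
Difference: €8 vs €7.2 → market A is larger by €0.8.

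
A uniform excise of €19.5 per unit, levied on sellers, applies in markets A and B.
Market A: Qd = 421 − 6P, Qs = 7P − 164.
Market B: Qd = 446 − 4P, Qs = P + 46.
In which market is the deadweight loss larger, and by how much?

Market A: pre-tax P* = €45, Q* = 151; post-tax Q = 88; deadweight loss = €614.25.
Market B: pre-tax P* = €80, Q* = 126; post-tax Q = 110.4; deadweight loss = €152.1.
Difference: €614.25 vs €152.1 → market A is larger by €462.15.

Market A, by €462.15.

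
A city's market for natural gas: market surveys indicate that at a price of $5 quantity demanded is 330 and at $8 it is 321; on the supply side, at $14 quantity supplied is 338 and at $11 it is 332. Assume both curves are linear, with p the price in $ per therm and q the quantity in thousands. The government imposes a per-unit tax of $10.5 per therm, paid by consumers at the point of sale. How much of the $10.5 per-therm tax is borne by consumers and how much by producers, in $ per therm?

Consumers bear $4.2 per therm; producers bear $6.3 per therm.

Demand slope: (321 − 330)/(8 − 5) = -3, so qd = 345 − 3p.
Supply slope: (332 − 338)/(11 − 14) = 2, so qs = 2p + 310.
Without the tax, 345 − 3p = 2p + 310 gives 5p = 35, so p* = $7 and q* = 324.
With the tax collected from consumers, demand (in seller-price terms) shifts: qd = 345 − 3(p + 10.5).
New equilibrium: consumers pay $11.2, producers receive $0.7, q = 311.4. (Wedge: pb − ps = 10.5.)
Burden on consumers: $4.2; on producers: $6.3. (They sum to $10.5.)
The less price-elastic side of the market bears the larger share of a per-unit tax.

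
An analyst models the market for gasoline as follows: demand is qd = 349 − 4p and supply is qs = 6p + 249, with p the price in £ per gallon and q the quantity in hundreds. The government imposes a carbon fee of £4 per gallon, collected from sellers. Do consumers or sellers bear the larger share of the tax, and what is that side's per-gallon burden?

Consumers bear the larger share: £2.4 per gallon.

Before the tax: set 349 − 4p = 6p + 249 → p* = £10, q* = 309.
With the tax collected from sellers, supply shifts: qs = 6(p − 4) + 249.
New equilibrium: consumers pay £12.4, sellers receive £8.4, q = 299.4. (Wedge: pb − ps = 4.)
Per-gallon burden: consumers £2.4, sellers £1.6.
Consumers take the larger share because demand is less price-elastic here (demand slope 4 vs supply slope 6).
The less price-elastic side of the market bears the larger share of a per-unit tax.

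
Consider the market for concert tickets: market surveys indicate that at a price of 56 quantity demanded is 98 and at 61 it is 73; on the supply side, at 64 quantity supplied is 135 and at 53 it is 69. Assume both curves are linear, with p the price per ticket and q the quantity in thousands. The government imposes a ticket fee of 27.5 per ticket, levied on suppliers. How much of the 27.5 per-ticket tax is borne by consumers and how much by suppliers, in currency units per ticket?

Consumers bear 15 per ticket; suppliers bear 12.5 per ticket.

Demand slope: (73 − 98)/(61 − 56) = -5, so qd = 378 − 5p.
Supply slope: (69 − 135)/(53 − 64) = 6, so qs = 6p − 249.
Without the tax, 378 − 5p = 6p − 249 gives 11p = 627, so p* = 57 and q* = 93.
With the tax collected from suppliers, supply shifts: qs = 6(p − 27.5) − 249.
New equilibrium: consumers pay 72, suppliers receive 44.5, q = 18. (Wedge: pb − ps = 27.5.)
Burden on consumers: 15; on suppliers: 12.5. (They sum to 27.5.)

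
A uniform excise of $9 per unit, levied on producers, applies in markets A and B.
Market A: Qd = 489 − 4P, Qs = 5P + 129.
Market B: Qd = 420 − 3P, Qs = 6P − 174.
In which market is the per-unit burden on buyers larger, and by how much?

Market B, by $1.

Market A: pre-tax P* = $40, Q* = 329; post-tax Q = 309; per-unit burden on buyers = $5.
Market B: pre-tax P* = $66, Q* = 222; post-tax Q = 204; per-unit burden on buyers = $6.
Difference: $5 vs $6 → market B is larger by $1.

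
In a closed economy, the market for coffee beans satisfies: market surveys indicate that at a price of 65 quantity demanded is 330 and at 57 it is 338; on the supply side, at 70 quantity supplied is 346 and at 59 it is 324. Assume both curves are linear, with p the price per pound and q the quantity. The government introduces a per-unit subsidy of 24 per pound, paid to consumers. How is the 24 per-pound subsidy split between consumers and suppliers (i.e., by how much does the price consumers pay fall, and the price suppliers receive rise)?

Consumers gain 16 per pound; suppliers gain 8 per pound.

Demand slope: (338 − 330)/(57 − 65) = -1, so qd = 395 − p.
Supply slope: (324 − 346)/(59 − 70) = 2, so qs = 2p + 206.
Without the subsidy, 395 − p = 2p + 206 gives 3p = 189, so p* = 63 and q* = 332.
With a per-unit subsidy paid to consumers, each effectively pays p − 24, so demand becomes qd = 395 − (p − 24).
Solving gives q = 348 with consumers paying 47 and suppliers receiving 71 (the 24 wedge).
Gain to consumers: 16; to suppliers: 8. (They sum to 24.)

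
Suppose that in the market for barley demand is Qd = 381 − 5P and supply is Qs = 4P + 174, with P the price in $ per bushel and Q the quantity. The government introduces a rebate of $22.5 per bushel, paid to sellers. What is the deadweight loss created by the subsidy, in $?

Without the subsidy, 381 − 5P = 4P + 174 gives 9P = 207, so P* = $23 and Q* = 266.
With a per-unit subsidy paid to sellers, each receives P + 22.5 per unit sold, so supply becomes Qs = 4(P + 22.5) + 174.
New equilibrium: buyers pay $13, sellers receive $35.5, Q = 316. (Wedge: Pb − Ps = −22.5.)
Quantity rises by |ΔQ| = |266 − 316| = 50.
DWL = ½ · t · |ΔQ| = ½ · 22.5 · 50 = $562.5.

Deadweight loss = $562.5.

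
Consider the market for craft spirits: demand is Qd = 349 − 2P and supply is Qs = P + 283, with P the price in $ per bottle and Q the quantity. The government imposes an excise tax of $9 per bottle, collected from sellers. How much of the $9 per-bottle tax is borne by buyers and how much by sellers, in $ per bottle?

Buyers bear $3 per bottle; sellers bear $6 per bottle.

Before the tax: set 349 − 2P = P + 283 → P* = $22, Q* = 305.
With the tax collected from sellers, supply shifts: Qs = (P − 9) + 283.
Solving gives Q = 299 with buyers paying $25 and sellers receiving $16 (the $9 wedge).
Burden on buyers: $3; on sellers: $6. (They sum to $9.)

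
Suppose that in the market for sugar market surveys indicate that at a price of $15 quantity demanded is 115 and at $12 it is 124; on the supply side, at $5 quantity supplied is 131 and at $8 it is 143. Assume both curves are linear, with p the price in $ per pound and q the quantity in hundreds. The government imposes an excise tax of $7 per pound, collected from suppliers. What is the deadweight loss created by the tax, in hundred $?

Demand slope: (124 − 115)/(12 − 15) = -3, so qd = 160 − 3p.
Supply slope: (143 − 131)/(8 − 5) = 4, so qs = 4p + 111.
Without the tax, 160 − 3p = 4p + 111 gives 7p = 49, so p* = $7 and q* = 139.
With the tax collected from suppliers, supply shifts: qs = 4(p − 7) + 111.
Solving gives q = 127 with consumers paying $11 and suppliers receiving $4 (the $7 wedge).
Quantity falls by |ΔQ| = |139 − 127| = 12.
DWL = ½ · t · |ΔQ| = ½ · 7 · 12 = $42.

Deadweight loss = $42 hundred.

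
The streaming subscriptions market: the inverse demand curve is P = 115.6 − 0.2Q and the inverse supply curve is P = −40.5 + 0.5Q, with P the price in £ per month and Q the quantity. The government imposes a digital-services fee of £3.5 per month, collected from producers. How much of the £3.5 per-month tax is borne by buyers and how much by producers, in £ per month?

Rewrite in direct form: Qd = 578 − 5P and Qs = 2P + 81.
Without the tax, 578 − 5P = 2P + 81 gives 7P = 497, so P* = £71 and Q* = 223.
With the tax collected from producers, supply shifts: Qs = 2(P − 3.5) + 81.
New equilibrium: buyers pay £72, producers receive £68.5, Q = 218. (Wedge: Pb − Ps = 3.5.)
Burden on buyers: £1; on producers: £2.5. (They sum to £3.5.)
The less price-elastic side of the market bears the larger share of a per-unit tax.

Buyers bear £1 per month; producers bear £2.5 per month.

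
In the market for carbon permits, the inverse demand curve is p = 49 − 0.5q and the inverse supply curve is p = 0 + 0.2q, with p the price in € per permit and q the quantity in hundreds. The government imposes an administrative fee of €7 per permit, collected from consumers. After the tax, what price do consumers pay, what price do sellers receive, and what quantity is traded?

Consumers pay €19; sellers receive €12; quantity = 60.

Inverting to q(p) form: qd = 98 − 2p; qs = 5p.
Without the tax, 98 − 2p = 5p gives 7p = 98, so p* = €14 and q* = 70.
With the tax collected from consumers, demand (in seller-price terms) shifts: qd = 98 − 2(p + 7).
New equilibrium: consumers pay €19, sellers receive €12, q = 60. (Wedge: pb − ps = 7.)
The less price-elastic side of the market bears the larger share of a per-unit tax.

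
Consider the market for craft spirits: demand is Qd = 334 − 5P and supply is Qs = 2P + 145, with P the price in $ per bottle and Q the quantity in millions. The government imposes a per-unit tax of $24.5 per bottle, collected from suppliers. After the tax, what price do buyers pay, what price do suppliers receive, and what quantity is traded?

Buyers pay $34; suppliers receive $9.5; quantity = 164.

Before the tax: set 334 − 5P = 2P + 145 → P* = $27, Q* = 199.
With the tax collected from suppliers, supply shifts: Qs = 2(P − 24.5) + 145.
New equilibrium: buyers pay $34, suppliers receive $9.5, Q = 164. (Wedge: Pb − Ps = 24.5.)
The less price-elastic side of the market bears the larger share of a per-unit tax.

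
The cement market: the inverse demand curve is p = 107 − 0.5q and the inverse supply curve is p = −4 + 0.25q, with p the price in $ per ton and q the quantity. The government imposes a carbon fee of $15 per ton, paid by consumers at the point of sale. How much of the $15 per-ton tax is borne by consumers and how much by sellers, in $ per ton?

Rewrite in direct form: qd = 214 − 2p and qs = 4p + 16.
Without the tax, 214 − 2p = 4p + 16 gives 6p = 198, so p* = $33 and q* = 148.
With the tax collected from consumers, demand (in seller-price terms) shifts: qd = 214 − 2(p + 15).
New equilibrium: consumers pay $43, sellers receive $28, q = 128. (Wedge: pb − ps = 15.)
Burden on consumers: $10; on sellers: $5. (They sum to $15.)
The less price-elastic side of the market bears the larger share of a per-unit tax.

Consumers bear $10 per ton; sellers bear $5 per ton.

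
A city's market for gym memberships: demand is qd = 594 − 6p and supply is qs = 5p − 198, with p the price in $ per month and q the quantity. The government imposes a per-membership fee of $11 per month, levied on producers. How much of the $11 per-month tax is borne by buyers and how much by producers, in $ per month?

Buyers bear $5 per month; producers bear $6 per month.

Without the tax, 594 − 6p = 5p − 198 gives 11p = 792, so p* = $72 and q* = 162.
With the tax collected from producers, supply shifts: qs = 5(p − 11) − 198.
New equilibrium: buyers pay $77, producers receive $66, q = 132. (Wedge: pb − ps = 11.)
Burden on buyers: $5; on producers: $6. (They sum to $11.)
The less price-elastic side of the market bears the larger share of a per-unit tax.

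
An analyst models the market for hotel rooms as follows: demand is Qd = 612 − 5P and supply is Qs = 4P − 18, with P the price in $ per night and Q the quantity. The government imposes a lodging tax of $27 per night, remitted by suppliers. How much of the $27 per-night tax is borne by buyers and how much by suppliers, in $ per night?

Buyers bear $12 per night; suppliers bear $15 per night.

Before the tax: set 612 − 5P = 4P − 18 → P* = $70, Q* = 262.
With the tax collected from suppliers, supply shifts: Qs = 4(P − 27) − 18.
Solving gives Q = 202 with buyers paying $82 and suppliers receiving $55 (the $27 wedge).
Burden on buyers: $12; on suppliers: $15. (They sum to $27.)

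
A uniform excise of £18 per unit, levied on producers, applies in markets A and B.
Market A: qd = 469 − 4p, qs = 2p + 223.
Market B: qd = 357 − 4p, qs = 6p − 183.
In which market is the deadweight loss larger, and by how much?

Market B, by £172.8.

Market A: pre-tax p* = £41, q* = 305; post-tax q = 281; deadweight loss = £216.
Market B: pre-tax p* = £54, q* = 141; post-tax q = 97.8; deadweight loss = £388.8.
Difference: £216 vs £388.8 → market B is larger by £172.8.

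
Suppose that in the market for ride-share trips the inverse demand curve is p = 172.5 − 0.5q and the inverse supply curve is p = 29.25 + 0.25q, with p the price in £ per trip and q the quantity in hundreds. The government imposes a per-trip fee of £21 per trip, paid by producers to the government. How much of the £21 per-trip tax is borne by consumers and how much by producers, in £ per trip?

Inverting to q(p) form: qd = 345 − 2p; qs = 4p − 117.
Without the tax, 345 − 2p = 4p − 117 gives 6p = 462, so p* = £77 and q* = 191.
With the tax collected from producers, supply shifts: qs = 4(p − 21) − 117.
Solving gives q = 163 with consumers paying £91 and producers receiving £70 (the £21 wedge).
Burden on consumers: £14; on producers: £7. (They sum to £21.)

Consumers bear £14 per trip; producers bear £7 per trip.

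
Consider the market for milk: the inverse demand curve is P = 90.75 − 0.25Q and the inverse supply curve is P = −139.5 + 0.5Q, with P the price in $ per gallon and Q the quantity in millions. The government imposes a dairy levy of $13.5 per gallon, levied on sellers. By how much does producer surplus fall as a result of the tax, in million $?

Rewrite in direct form: Qd = 363 − 4P and Qs = 2P + 279.
Before the tax: set 363 − 4P = 2P + 279 → P* = $14, Q* = 307.
With the tax collected from sellers, supply shifts: Qs = 2(P − 13.5) + 279.
New equilibrium: buyers pay $18.5, sellers receive $5, Q = 289. (Wedge: Pb − Ps = 13.5.)
ΔPS is the trapezoid between Q = 289 and Q = 307 of height $9: ½ · (307 + 289) · 9 = $2682.

Producer surplus falls by $2682 million.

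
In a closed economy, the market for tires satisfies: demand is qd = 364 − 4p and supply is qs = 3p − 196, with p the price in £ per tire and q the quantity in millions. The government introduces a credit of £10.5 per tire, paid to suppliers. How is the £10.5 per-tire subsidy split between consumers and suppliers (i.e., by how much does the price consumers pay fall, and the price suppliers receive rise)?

Consumers gain £4.5 per tire; suppliers gain £6 per tire.

Without the subsidy, 364 − 4p = 3p − 196 gives 7p = 560, so p* = £80 and q* = 44.
With a per-unit subsidy paid to suppliers, each receives p + 10.5 per unit sold, so supply becomes qs = 3(p + 10.5) − 196.
Solving gives q = 62 with consumers paying £75.5 and suppliers receiving £86 (the £10.5 wedge).
Gain to consumers: £4.5; to suppliers: £6. (They sum to £10.5.)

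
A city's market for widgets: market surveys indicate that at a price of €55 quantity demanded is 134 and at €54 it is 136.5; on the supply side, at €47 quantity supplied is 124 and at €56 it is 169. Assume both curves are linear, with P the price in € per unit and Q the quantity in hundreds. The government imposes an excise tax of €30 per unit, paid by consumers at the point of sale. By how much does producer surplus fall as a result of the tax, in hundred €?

Producer surplus falls by €1190 hundred.

Demand slope: (136.5 − 134)/(54 − 55) = -2.5, so Qd = 271.5 − 2.5P.
Supply slope: (169 − 124)/(56 − 47) = 5, so Qs = 5P − 111.
Before the tax: set 271.5 − 2.5P = 5P − 111 → P* = €51, Q* = 144.
With the tax collected from consumers, demand (in seller-price terms) shifts: Qd = 271.5 − 2.5(P + 30).
New equilibrium: consumers pay €71, sellers receive €41, Q = 94. (Wedge: Pb − Ps = 30.)
ΔPS is the trapezoid between Q = 94 and Q = 144 of height €10: ½ · (144 + 94) · 10 = €1190.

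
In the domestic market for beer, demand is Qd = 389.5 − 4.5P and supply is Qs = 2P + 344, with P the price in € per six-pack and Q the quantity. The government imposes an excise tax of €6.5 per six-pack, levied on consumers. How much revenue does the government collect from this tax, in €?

Before the tax: set 389.5 − 4.5P = 2P + 344 → P* = €7, Q* = 358.
With the tax collected from consumers, demand (in seller-price terms) shifts: Qd = 389.5 − 4.5(P + 6.5).
New equilibrium: consumers pay €9, sellers receive €2.5, Q = 349. (Wedge: Pb − Ps = 6.5.)
Revenue = t · Q = 6.5 · 349 = €2268.5.

Tax revenue = €2268.5.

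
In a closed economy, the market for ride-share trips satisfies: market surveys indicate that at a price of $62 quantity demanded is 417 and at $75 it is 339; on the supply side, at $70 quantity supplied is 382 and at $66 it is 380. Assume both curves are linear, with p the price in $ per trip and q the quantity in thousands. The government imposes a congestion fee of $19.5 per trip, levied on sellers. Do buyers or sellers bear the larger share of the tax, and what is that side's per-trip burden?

Sellers bear the larger share: $18 per trip.

Demand slope: (339 − 417)/(75 − 62) = -6, so qd = 789 − 6p.
Supply slope: (380 − 382)/(66 − 70) = 0.5, so qs = 0.5p + 347.
Without the tax, 789 − 6p = 0.5p + 347 gives 6.5p = 442, so p* = $68 and q* = 381.
With the tax collected from sellers, supply shifts: qs = 0.5(p − 19.5) + 347.
New equilibrium: buyers pay $69.5, sellers receive $50, q = 372. (Wedge: pb − ps = 19.5.)
Per-trip burden: buyers $1.5, sellers $18.
Sellers take the larger share because supply is less price-elastic here (demand slope 6 vs supply slope 0.5).
The less price-elastic side of the market bears the larger share of a per-unit tax.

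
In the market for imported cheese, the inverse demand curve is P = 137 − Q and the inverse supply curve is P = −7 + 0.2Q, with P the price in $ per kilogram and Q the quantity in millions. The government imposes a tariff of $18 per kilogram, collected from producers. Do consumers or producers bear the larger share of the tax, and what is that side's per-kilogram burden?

Inverting to Q(P) form: Qd = 137 − P; Qs = 5P + 35.
Without the tax, 137 − P = 5P + 35 gives 6P = 102, so P* = $17 and Q* = 120.
With the tax collected from producers, supply shifts: Qs = 5(P − 18) + 35.
Solving gives Q = 105 with consumers paying $32 and producers receiving $14 (the $18 wedge).
Per-kilogram burden: consumers $15, producers $3.
Consumers take the larger share because demand is less price-elastic here (demand slope 1 vs supply slope 5).

Consumers bear the larger share: $15 per kilogram.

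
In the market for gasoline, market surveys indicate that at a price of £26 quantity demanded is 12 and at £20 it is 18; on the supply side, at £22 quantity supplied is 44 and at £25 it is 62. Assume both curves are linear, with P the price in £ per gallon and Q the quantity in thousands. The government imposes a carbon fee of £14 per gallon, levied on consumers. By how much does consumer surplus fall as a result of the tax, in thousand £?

Consumer surplus falls by £168 thousand.

Demand slope: (18 − 12)/(20 − 26) = -1, so Qd = 38 − P.
Supply slope: (62 − 44)/(25 − 22) = 6, so Qs = 6P − 88.
Before the tax: set 38 − P = 6P − 88 → P* = £18, Q* = 20.
With the tax collected from consumers, demand (in seller-price terms) shifts: Qd = 38 − (P + 14).
Solving gives Q = 8 with consumers paying £30 and suppliers receiving £16 (the £14 wedge).
ΔCS is the trapezoid between Q = 8 and Q = 20 of height £12: ½ · (20 + 8) · 12 = £168.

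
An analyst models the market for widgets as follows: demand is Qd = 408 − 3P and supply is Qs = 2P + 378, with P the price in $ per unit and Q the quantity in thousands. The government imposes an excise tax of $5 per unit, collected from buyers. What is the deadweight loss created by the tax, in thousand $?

Without the tax, 408 − 3P = 2P + 378 gives 5P = 30, so P* = $6 and Q* = 390.
With the tax collected from buyers, demand (in seller-price terms) shifts: Qd = 408 − 3(P + 5).
Solving gives Q = 384 with buyers paying $8 and producers receiving $3 (the $5 wedge).
Quantity falls by |ΔQ| = |390 − 384| = 6.
DWL = ½ · t · |ΔQ| = ½ · 5 · 6 = $15.

Deadweight loss = $15 thousand.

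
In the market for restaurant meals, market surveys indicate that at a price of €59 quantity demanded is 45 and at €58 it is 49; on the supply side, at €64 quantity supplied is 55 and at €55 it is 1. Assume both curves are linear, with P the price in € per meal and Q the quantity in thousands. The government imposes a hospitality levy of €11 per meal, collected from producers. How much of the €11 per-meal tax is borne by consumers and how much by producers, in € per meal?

Demand slope: (49 − 45)/(58 − 59) = -4, so Qd = 281 − 4P.
Supply slope: (1 − 55)/(55 − 64) = 6, so Qs = 6P − 329.
Without the tax, 281 − 4P = 6P − 329 gives 10P = 610, so P* = €61 and Q* = 37.
With the tax collected from producers, supply shifts: Qs = 6(P − 11) − 329.
Solving gives Q = 10.6 with consumers paying €67.6 and producers receiving €56.6 (the €11 wedge).
Burden on consumers: €6.6; on producers: €4.4. (They sum to €11.)

Consumers bear €6.6 per meal; producers bear €4.4 per meal.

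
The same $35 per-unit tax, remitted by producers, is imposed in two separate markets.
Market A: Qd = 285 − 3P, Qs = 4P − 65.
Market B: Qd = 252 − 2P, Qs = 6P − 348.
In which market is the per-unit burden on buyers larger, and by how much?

Market B, by $6.25.

Market A: pre-tax P* = $50, Q* = 135; post-tax Q = 75; per-unit burden on buyers = $20.
Market B: pre-tax P* = $75, Q* = 102; post-tax Q = 49.5; per-unit burden on buyers = $26.25.
Difference: $20 vs $26.25 → market B is larger by $6.25.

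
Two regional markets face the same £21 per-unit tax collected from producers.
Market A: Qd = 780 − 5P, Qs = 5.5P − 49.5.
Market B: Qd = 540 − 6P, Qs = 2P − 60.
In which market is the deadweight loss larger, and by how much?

Market A: pre-tax P* = £79, Q* = 385; post-tax Q = 330; deadweight loss = £577.5.
Market B: pre-tax P* = £75, Q* = 90; post-tax Q = 58.5; deadweight loss = £330.75.
Difference: £577.5 vs £330.75 → market A is larger by £246.75.

Market A, by £246.75.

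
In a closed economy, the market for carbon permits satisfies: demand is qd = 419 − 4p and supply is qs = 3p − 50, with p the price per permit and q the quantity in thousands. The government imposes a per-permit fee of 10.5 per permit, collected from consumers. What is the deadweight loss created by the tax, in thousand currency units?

Deadweight loss = 94.5 thousand.

Before the tax: set 419 − 4p = 3p − 50 → p* = 67, q* = 151.
With the tax collected from consumers, demand (in seller-price terms) shifts: qd = 419 − 4(p + 10.5).
New equilibrium: consumers pay 71.5, producers receive 61, q = 133. (Wedge: pb − ps = 10.5.)
Quantity falls by |ΔQ| = |151 − 133| = 18.
DWL = ½ · t · |ΔQ| = ½ · 10.5 · 18 = 94.5.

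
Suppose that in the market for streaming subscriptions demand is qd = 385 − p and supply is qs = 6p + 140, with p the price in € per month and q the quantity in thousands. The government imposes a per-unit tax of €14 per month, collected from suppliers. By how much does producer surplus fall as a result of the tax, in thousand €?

Without the tax, 385 − p = 6p + 140 gives 7p = 245, so p* = €35 and q* = 350.
With the tax collected from suppliers, supply shifts: qs = 6(p − 14) + 140.
New equilibrium: consumers pay €47, suppliers receive €33, q = 338. (Wedge: pb − ps = 14.)
ΔPS is the trapezoid between Q = 338 and Q = 350 of height €2: ½ · (350 + 338) · 2 = €688.

Producer surplus falls by €688 thousand.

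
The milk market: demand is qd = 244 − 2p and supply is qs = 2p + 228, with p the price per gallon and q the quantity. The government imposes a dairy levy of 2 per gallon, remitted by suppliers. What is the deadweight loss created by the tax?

Deadweight loss = 2.

Before the tax: set 244 − 2p = 2p + 228 → p* = 4, q* = 236.
With the tax collected from suppliers, supply shifts: qs = 2(p − 2) + 228.
Solving gives q = 234 with consumers paying 5 and suppliers receiving 3 (the 2 wedge).
Quantity falls by |ΔQ| = |236 − 234| = 2.
DWL = ½ · t · |ΔQ| = ½ · 2 · 2 = 2.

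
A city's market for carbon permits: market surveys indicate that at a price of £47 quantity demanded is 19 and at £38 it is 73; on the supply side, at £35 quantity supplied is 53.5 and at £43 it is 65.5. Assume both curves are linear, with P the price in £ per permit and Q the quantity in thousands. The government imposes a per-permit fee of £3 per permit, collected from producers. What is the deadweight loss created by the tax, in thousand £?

Demand slope: (73 − 19)/(38 − 47) = -6, so Qd = 301 − 6P.
Supply slope: (65.5 − 53.5)/(43 − 35) = 1.5, so Qs = 1.5P + 1.
Before the tax: set 301 − 6P = 1.5P + 1 → P* = £40, Q* = 61.
With the tax collected from producers, supply shifts: Qs = 1.5(P − 3) + 1.
New equilibrium: buyers pay £40.6, producers receive £37.6, Q = 57.4. (Wedge: Pb − Ps = 3.)
Quantity falls by |ΔQ| = |61 − 57.4| = 3.6.
DWL = ½ · t · |ΔQ| = ½ · 3 · 3.6 = £5.4.

Deadweight loss = £5.4 thousand.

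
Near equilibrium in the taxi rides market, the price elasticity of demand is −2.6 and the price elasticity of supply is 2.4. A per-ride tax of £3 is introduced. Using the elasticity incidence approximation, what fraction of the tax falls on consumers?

Incidence ratio: consumers' share ≈ εs / (εs + |εd|) = 2.4 / (2.4 + 2.6) = 0.48.
Supply is the less elastic side, so consumers bear the smaller share.

Consumers' share ≈ 0.48.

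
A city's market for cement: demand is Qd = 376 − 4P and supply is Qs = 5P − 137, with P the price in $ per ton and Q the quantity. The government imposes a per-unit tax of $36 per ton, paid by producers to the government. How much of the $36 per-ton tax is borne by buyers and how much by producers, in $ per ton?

Buyers bear $20 per ton; producers bear $16 per ton.

Without the tax, 376 − 4P = 5P − 137 gives 9P = 513, so P* = $57 and Q* = 148.
With the tax collected from producers, supply shifts: Qs = 5(P − 36) − 137.
Solving gives Q = 68 with buyers paying $77 and producers receiving $41 (the $36 wedge).
Burden on buyers: $20; on producers: $16. (They sum to $36.)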